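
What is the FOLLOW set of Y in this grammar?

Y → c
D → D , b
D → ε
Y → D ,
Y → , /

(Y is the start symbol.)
To compute FOLLOW(Y), find every occurrence of Y on a right-hand side N → α Y β: add FIRST(β) \ {ε}, and if β is empty or nullable also add FOLLOW(N). Iterate to a fixed point.

Y is the start symbol, so $ ∈ FOLLOW(Y).
Y does not occur on any right-hand side.

Taking the union: FOLLOW(Y) = { $ }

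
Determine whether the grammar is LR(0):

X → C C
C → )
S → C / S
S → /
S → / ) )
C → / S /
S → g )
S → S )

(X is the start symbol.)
A grammar is LR(0) if no state in the canonical LR(0) collection has:
  - both a shift item (dot before a terminal) and a complete item (shift-reduce conflict), or
  - two or more complete items (reduce-reduce conflict; the accept item [X' → X .] counts as a complete item here).

Augment with X' → X and build the canonical LR(0) collection (I0 = CLOSURE({[X' → . X]}), then GOTO on every symbol after a dot until no new states appear). It has 17 states:
  I0: { [C → . )], [C → . / S /], [X → . C C], [X' → . X] }  — shift
  I1: { [C → ) .] }  — reduce
  I2: { [C → . )], [C → . / S /], [C → / . S /], [S → . / ) )], [S → . /], [S → . C / S], [S → . S )], [S → . g )] }  — shift
  I3: { [C → . )], [C → . / S /], [X → C . C] }  — shift
  I4: { [X' → X .] }  — accept
  I5: { [X → C C .] }  — reduce
  I6: { [C → . )], [C → . / S /], [C → / . S /], [S → . / ) )], [S → . /], [S → . C / S], [S → . S )], [S → . g )], [S → / . ) )], [S → / .] }  — shift, reduce
  I7: { [S → C . / S] }  — shift
  I8: { [C → / S . /], [S → S . )] }  — shift
  I9: { [S → g . )] }  — shift
  I10: { [S → g ) .] }  — reduce
  I11: { [S → S ) .] }  — reduce
  I12: { [C → / S / .] }  — reduce
  I13: { [C → . )], [C → . / S /], [S → . / ) )], [S → . /], [S → . C / S], [S → . S )], [S → . g )], [S → C / . S] }  — shift
  I14: { [S → C / S .], [S → S . )] }  — shift, reduce
  I15: { [C → ) .], [S → / ) . )] }  — shift, reduce
  I16: { [S → / ) ) .] }  — reduce

Conflict in state I6:
  Shift-reduce conflict between [S → / .] and [C → . )]
So the grammar is NOT LR(0).

Answer: No. Shift-reduce conflict between [S → / .] and [C → . )]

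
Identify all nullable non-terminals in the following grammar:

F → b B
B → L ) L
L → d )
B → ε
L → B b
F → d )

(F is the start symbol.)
A non-terminal is nullable if it can derive ε (the empty string): either it has an ε-production, or it has a production whose right-hand side consists entirely of nullable non-terminals.

ε-productions: B → ε
So B is immediately nullable.
No further non-terminal can be added: every production for the remaining non-terminals contains a terminal or a non-nullable non-terminal.
Nullable = { 'B' }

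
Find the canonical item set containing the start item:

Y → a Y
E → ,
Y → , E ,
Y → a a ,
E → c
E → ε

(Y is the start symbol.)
First, augment the grammar with Y' → Y
I₀ = CLOSURE({ [Y' → . Y] }):
  [Y' → . Y] has the dot before Y: add [Y → . a Y], [Y → . , E ,], [Y → . a a ,]
No further items can be added.

I₀ = { [Y → . , E ,], [Y → . a Y], [Y → . a a ,], [Y' → . Y] }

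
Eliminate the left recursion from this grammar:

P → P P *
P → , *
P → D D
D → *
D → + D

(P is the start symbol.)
P is directly left-recursive. The standard transformation for
  A → A α₁ | ... | A α_m | β₁ | ... | β_n
is
  A  → β₁ A' | ... | β_n A'
  A' → α₁ A' | ... | α_m A' | ε

P → , * becomes P → , * P'
P → D D becomes P → D D P'
P → P P * becomes P' → P * P'
Add P' → ε

Productions for other non-terminals are unchanged:
  D → *
  D → + D

Resulting grammar:
P → , * P'
P → D D P'
P' → P * P'
P' → ε
D → *
D → + D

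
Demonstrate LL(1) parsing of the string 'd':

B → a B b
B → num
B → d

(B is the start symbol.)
LL(1) parsing maintains a stack (initially the start symbol over $) and the input. At each step: if the stack top is a terminal, match it against the current input token; if it is a non-terminal N, replace it with the RHS of M[N, lookahead] (the unique production whose predict set contains the lookahead).

Stack is shown with the top on the left.

Stack  Input  Action
--------------------
B $    d $    output B → d
d $    d $    match 'd'
$      $      accept

The string is accepted.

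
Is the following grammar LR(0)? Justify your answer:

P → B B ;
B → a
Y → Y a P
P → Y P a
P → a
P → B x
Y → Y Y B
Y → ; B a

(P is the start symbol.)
No. Reduce-reduce conflict: [B → a .] and [P → a .]

A grammar is LR(0) if no state in the canonical LR(0) collection has:
  - both a shift item (dot before a terminal) and a complete item (shift-reduce conflict), or
  - two or more complete items (reduce-reduce conflict; the accept item [P' → P .] counts as a complete item here).

Augment with P' → P and build the canonical LR(0) collection (I0 = CLOSURE({[P' → . P]}), then GOTO on every symbol after a dot until no new states appear). It has 18 states:
  I0: { [B → . a], [P → . B B ;], [P → . B x], [P → . Y P a], [P → . a], [P' → . P], [Y → . ; B a], [Y → . Y Y B], [Y → . Y a P] }  — shift
  I1: { [B → . a], [Y → ; . B a] }  — shift
  I2: { [B → . a], [P → B . B ;], [P → B . x] }  — shift
  I3: { [P' → P .] }  — accept
  I4: { [B → . a], [P → . B B ;], [P → . B x], [P → . Y P a], [P → . a], [P → Y . P a], [Y → . ; B a], [Y → . Y Y B], [Y → . Y a P], [Y → Y . Y B], [Y → Y . a P] }  — shift
  I5: { [B → a .], [P → a .] }  — 2 reduces
  I6: { [P → Y P . a] }  — shift
  I7: { [B → . a], [P → . B B ;], [P → . B x], [P → . Y P a], [P → . a], [P → Y . P a], [Y → . ; B a], [Y → . Y Y B], [Y → . Y a P], [Y → Y . Y B], [Y → Y . a P], [Y → Y Y . B] }  — shift
  I8: { [B → . a], [B → a .], [P → . B B ;], [P → . B x], [P → . Y P a], [P → . a], [P → a .], [Y → . ; B a], [Y → . Y Y B], [Y → . Y a P], [Y → Y a . P] }  — shift, 2 reduces
  I9: { [Y → Y a P .] }  — reduce
  I10: { [B → . a], [P → B . B ;], [P → B . x], [Y → Y Y B .] }  — shift, reduce
  I11: { [P → B B . ;] }  — shift
  I12: { [B → a .] }  — reduce
  I13: { [P → B x .] }  — reduce
  I14: { [P → B B ; .] }  — reduce
  I15: { [P → Y P a .] }  — reduce
  I16: { [Y → ; B . a] }  — shift
  I17: { [Y → ; B a .] }  — reduce

Conflict in state I5:
  Reduce-reduce conflict: [B → a .] and [P → a .]
So the grammar is NOT LR(0).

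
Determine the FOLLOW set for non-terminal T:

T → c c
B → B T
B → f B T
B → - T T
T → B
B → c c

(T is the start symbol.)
{ $, '-', 'c', 'f' }

T is the start symbol, so $ ∈ FOLLOW(T).
In B → B T: T is at the end, add FOLLOW(B)
In B → f B T: T is at the end, add FOLLOW(B)
In B → - T T: T is followed by T, add FIRST(T) \ {ε} = { '-', 'c', 'f' }
In B → - T T: T is at the end, add FOLLOW(B)

The FOLLOW sets referred to above (computed the same way, to a fixed point):
  FOLLOW(B) = { $, '-', 'c', 'f' }

Taking the union: FOLLOW(T) = { $, '-', 'c', 'f' }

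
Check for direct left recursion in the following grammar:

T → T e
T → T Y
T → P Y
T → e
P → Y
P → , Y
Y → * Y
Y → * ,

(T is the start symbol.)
T → T e: LEFT RECURSIVE (starts with T)
T → T Y: LEFT RECURSIVE (starts with T)
T → P Y: starts with P
T → e: starts with e
P → Y: starts with Y
P → , Y: starts with ','
Y → * Y: starts with '*'
Y → * ,: starts with '*'

The grammar has direct left recursion on: T.

Answer: Yes, T is left-recursive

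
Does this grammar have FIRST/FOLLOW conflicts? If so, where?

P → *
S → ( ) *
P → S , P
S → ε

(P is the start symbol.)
No FIRST/FOLLOW conflicts.

Nullable non-terminals: S.

S: nullable alternative(s) S → ε; FOLLOW(S) = { ',' }
  S → ( ) *: FIRST \ {ε} = { '(' } — disjoint from FOLLOW(S)
  S → ε: FIRST \ {ε} = { } — this is the only nullable alternative, skip

P has no nullable alternative, so no FIRST/FOLLOW check is needed there.

No FIRST/FOLLOW conflicts found.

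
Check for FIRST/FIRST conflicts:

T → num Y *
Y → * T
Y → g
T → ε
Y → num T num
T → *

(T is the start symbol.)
A FIRST/FIRST conflict occurs when two productions N → α and N → β for the same non-terminal have FIRST(α) ∩ FIRST(β) ≠ ∅ (with ε ∈ FIRST of a nullable right-hand side, so two nullable alternatives also conflict).

Productions for T:
  T → num Y *: FIRST = { 'num' }
  T → ε: FIRST = { ε }
  T → *: FIRST = { '*' }
Productions for Y:
  Y → * T: FIRST = { '*' }
  Y → g: FIRST = { 'g' }
  Y → num T num: FIRST = { 'num' }

All alternatives of each non-terminal have pairwise disjoint FIRST sets.

Answer: No FIRST/FIRST conflicts.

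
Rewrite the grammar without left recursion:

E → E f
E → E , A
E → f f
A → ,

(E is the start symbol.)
E is directly left-recursive. The standard transformation for
  A → A α₁ | ... | A α_m | β₁ | ... | β_n
is
  A  → β₁ A' | ... | β_n A'
  A' → α₁ A' | ... | α_m A' | ε

E → f f becomes E → f f E'
E → E f becomes E' → f E'
E → E , A becomes E' → , A E'
Add E' → ε

Productions for other non-terminals are unchanged:
  A → ,

Resulting grammar:
E → f f E'
E' → f E'
E' → , A E'
E' → ε
A → ,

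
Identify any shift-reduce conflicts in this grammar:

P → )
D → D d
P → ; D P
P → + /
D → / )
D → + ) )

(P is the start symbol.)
No shift-reduce conflicts

Augment with P' → P and build the canonical LR(0) collection (I0 = CLOSURE({[P' → . P]}), then GOTO on every symbol after a dot until no new states appear). It has 14 states:
  I0: { [P → . )], [P → . + /], [P → . ; D P], [P' → . P] }  — shift
  I1: { [P → ) .] }  — reduce
  I2: { [P → + . /] }  — shift
  I3: { [D → . + ) )], [D → . / )], [D → . D d], [P → ; . D P] }  — shift
  I4: { [P' → P .] }  — accept
  I5: { [D → + . ) )] }  — shift
  I6: { [D → / . )] }  — shift
  I7: { [D → D . d], [P → . )], [P → . + /], [P → . ; D P], [P → ; D . P] }  — shift
  I8: { [P → ; D P .] }  — reduce
  I9: { [D → D d .] }  — reduce
  I10: { [D → / ) .] }  — reduce
  I11: { [D → + ) . )] }  — shift
  I12: { [D → + ) ) .] }  — reduce
  I13: { [P → + / .] }  — reduce

No state contains both a complete item and a shift item.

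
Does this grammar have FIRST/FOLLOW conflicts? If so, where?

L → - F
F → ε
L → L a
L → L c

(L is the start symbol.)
A FIRST/FOLLOW conflict occurs when a non-terminal N has a nullable alternative N → β (β ⇒* ε) and another alternative N → α with FIRST(α) ∩ FOLLOW(N) ≠ ∅: on such a lookahead the parser cannot decide between expanding α and letting N vanish via β.

Nullable non-terminals: F.
F has a nullable alternative but only one production, so nothing to check.

L has no nullable alternative, so no FIRST/FOLLOW check is needed there.

No FIRST/FOLLOW conflicts found.

Answer: No FIRST/FOLLOW conflicts.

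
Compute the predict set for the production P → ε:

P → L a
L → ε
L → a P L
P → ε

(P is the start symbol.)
{ $, 'a' }

PREDICT(P → ε) = (FIRST(RHS) \ {ε}) ∪ (FOLLOW(P) if ε ∈ FIRST(RHS), i.e. RHS ⇒* ε)
The right-hand side is ε (FIRST(ε) = { ε }), so the predict set is FOLLOW(P) = { $, 'a' }
PREDICT(P → ε) = { $, 'a' }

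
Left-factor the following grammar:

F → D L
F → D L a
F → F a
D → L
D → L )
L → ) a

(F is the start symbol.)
F → D L F'
F' → ε
F' → a
F → F a
D → L D'
D' → ε
D' → )
L → ) a

Left-factoring transforms A → αβ₁ | αβ₂ into A → αA' and A' → β₁ | β₂
(α is the longest common prefix among the alternatives). Repeat until
no nonterminal has two alternatives with a common prefix.

Round 1: F has alternatives sharing prefix 'D L'. Introduce F': F → D L F'
  Add: F' → ε
  Add: F' → a

Round 2: D has alternatives sharing prefix 'L'. Introduce D': D → L D'
  Add: D' → ε
  Add: D' → )

No remaining common prefixes — done.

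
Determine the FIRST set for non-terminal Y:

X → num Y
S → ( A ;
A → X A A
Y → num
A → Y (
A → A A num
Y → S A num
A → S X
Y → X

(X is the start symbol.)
{ '(', 'num' }

To compute FIRST(Y), examine every production with Y on the left-hand side, reading each right-hand side left to right until a non-nullable symbol is reached.

FIRST sets of the other non-terminals involved (by the same procedure, iterated to a fixed point):
  FIRST(S) = { '(' }
  FIRST(X) = { 'num' }

From Y → num:
  - num is a terminal: add 'num' and stop
From Y → S A num:
  - S is a non-terminal: add FIRST(S) \ {ε} = { '(' }
    S is not nullable, so stop
From Y → X:
  - X is a non-terminal: add FIRST(X) \ {ε} = { 'num' }
    X is not nullable, so stop

Collecting: FIRST(Y) = { '(', 'num' }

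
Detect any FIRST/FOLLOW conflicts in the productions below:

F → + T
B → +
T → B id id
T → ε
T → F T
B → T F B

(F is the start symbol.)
Yes. T → B id id with FOLLOW(T) on { '+' }; T → F T with FOLLOW(T) on { '+' }

A FIRST/FOLLOW conflict occurs when a non-terminal N has a nullable alternative N → β (β ⇒* ε) and another alternative N → α with FIRST(α) ∩ FOLLOW(N) ≠ ∅: on such a lookahead the parser cannot decide between expanding α and letting N vanish via β.

Nullable non-terminals: T.
FIRST sets used below: FIRST(B) = { '+' }, FIRST(F) = { '+' }

T: nullable alternative(s) T → ε; FOLLOW(T) = { $, '+' }
  T → B id id: FIRST \ {ε} = { '+' } — overlaps FOLLOW(T) on { '+' }: CONFLICT
  T → ε: FIRST \ {ε} = { } — this is the only nullable alternative, skip
  T → F T: FIRST \ {ε} = { '+' } — overlaps FOLLOW(T) on { '+' }: CONFLICT

B, F have no nullable alternative, so no FIRST/FOLLOW check is needed there.

So the grammar has 2 FIRST/FOLLOW conflicts (marked CONFLICT above).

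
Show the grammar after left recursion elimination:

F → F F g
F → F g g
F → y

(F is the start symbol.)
F is directly left-recursive. The standard transformation for
  A → A α₁ | ... | A α_m | β₁ | ... | β_n
is
  A  → β₁ A' | ... | β_n A'
  A' → α₁ A' | ... | α_m A' | ε

F → y becomes F → y F'
F → F F g becomes F' → F g F'
F → F g g becomes F' → g g F'
Add F' → ε

Resulting grammar:
F → y F'
F' → F g F'
F' → g g F'
F' → ε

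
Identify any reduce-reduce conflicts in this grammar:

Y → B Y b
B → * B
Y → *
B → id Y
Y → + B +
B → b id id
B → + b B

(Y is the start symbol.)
A reduce-reduce conflict occurs when an LR(0) state has two complete items [A → α .] and [B → β .] — both call for a reduction, and with no lookahead the parser cannot choose between them.

Augment with Y' → Y and build the canonical LR(0) collection (I0 = CLOSURE({[Y' → . Y]}), then GOTO on every symbol after a dot until no new states appear). It has 22 states:
  I0: { [B → . * B], [B → . + b B], [B → . b id id], [B → . id Y], [Y → . *], [Y → . + B +], [Y → . B Y b], [Y' → . Y] }  — shift
  I1: { [B → * . B], [B → . * B], [B → . + b B], [B → . b id id], [B → . id Y], [Y → * .] }  — shift, reduce
  I2: { [B → + . b B], [B → . * B], [B → . + b B], [B → . b id id], [B → . id Y], [Y → + . B +] }  — shift
  I3: { [B → . * B], [B → . + b B], [B → . b id id], [B → . id Y], [Y → . *], [Y → . + B +], [Y → . B Y b], [Y → B . Y b] }  — shift
  I4: { [Y' → Y .] }  — accept
  I5: { [B → b . id id] }  — shift
  I6: { [B → . * B], [B → . + b B], [B → . b id id], [B → . id Y], [B → id . Y], [Y → . *], [Y → . + B +], [Y → . B Y b] }  — shift
  I7: { [B → id Y .] }  — reduce
  I8: { [B → b id . id] }  — shift
  I9: { [B → b id id .] }  — reduce
  I10: { [Y → B Y . b] }  — shift
  I11: { [Y → B Y b .] }  — reduce
  I12: { [B → * . B], [B → . * B], [B → . + b B], [B → . b id id], [B → . id Y] }  — shift
  I13: { [B → + . b B] }  — shift
  I14: { [Y → + B . +] }  — shift
  I15: { [B → + b . B], [B → . * B], [B → . + b B], [B → . b id id], [B → . id Y], [B → b . id id] }  — shift
  I16: { [B → + b B .] }  — reduce
  I17: { [B → . * B], [B → . + b B], [B → . b id id], [B → . id Y], [B → b id . id], [B → id . Y], [Y → . *], [Y → . + B +], [Y → . B Y b] }  — shift
  I18: { [B → . * B], [B → . + b B], [B → . b id id], [B → . id Y], [B → b id id .], [B → id . Y], [Y → . *], [Y → . + B +], [Y → . B Y b] }  — shift, reduce
  I19: { [Y → + B + .] }  — reduce
  I20: { [B → + b . B], [B → . * B], [B → . + b B], [B → . b id id], [B → . id Y] }  — shift
  I21: { [B → * B .] }  — reduce

No state contains more than one complete item.

Answer: No reduce-reduce conflicts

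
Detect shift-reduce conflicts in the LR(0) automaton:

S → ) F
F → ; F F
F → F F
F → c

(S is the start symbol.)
Yes — I4: [S → ) F .] vs [F → . ; F F]; I6: [F → F F .] vs [F → . ; F F]; I8: [F → ; F F .] vs [F → . ; F F]

A shift-reduce conflict occurs when an LR(0) state has both:
  - a complete (reduce) item [A → α .] (dot at the end), and
  - a shift item [B → β . c γ] (dot before a terminal).

Augment with S' → S and build the canonical LR(0) collection (I0 = CLOSURE({[S' → . S]}), then GOTO on every symbol after a dot until no new states appear). It has 9 states:
  I0: { [S → . ) F], [S' → . S] }  — shift
  I1: { [F → . ; F F], [F → . F F], [F → . c], [S → ) . F] }  — shift
  I2: { [S' → S .] }  — accept
  I3: { [F → . ; F F], [F → . F F], [F → . c], [F → ; . F F] }  — shift
  I4: { [F → . ; F F], [F → . F F], [F → . c], [F → F . F], [S → ) F .] }  — shift, reduce
  I5: { [F → c .] }  — reduce
  I6: { [F → . ; F F], [F → . F F], [F → . c], [F → F . F], [F → F F .] }  — shift, reduce
  I7: { [F → . ; F F], [F → . F F], [F → . c], [F → ; F . F], [F → F . F] }  — shift
  I8: { [F → . ; F F], [F → . F F], [F → . c], [F → ; F F .], [F → F . F], [F → F F .] }  — shift, 2 reduces

I4 contains reduce item [S → ) F .] and shift items [F → . ; F F], [F → . c] — shift-reduce conflict.
I6 contains reduce item [F → F F .] and shift items [F → . ; F F], [F → . c] — shift-reduce conflict.
I8 contains reduce items [F → ; F F .], [F → F F .] and shift items [F → . ; F F], [F → . c] — shift-reduce conflict.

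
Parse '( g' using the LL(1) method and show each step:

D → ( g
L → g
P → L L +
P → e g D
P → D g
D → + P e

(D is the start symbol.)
LL(1) parsing maintains a stack (initially the start symbol over $) and the input. At each step: if the stack top is a terminal, match it against the current input token; if it is a non-terminal N, replace it with the RHS of M[N, lookahead] (the unique production whose predict set contains the lookahead).

Stack is shown with the top on the left.

Stack  Input  Action
--------------------
D $    ( g $  output D → ( g
( g $  ( g $  match '('
g $    g $    match 'g'
$      $      accept

The string is accepted.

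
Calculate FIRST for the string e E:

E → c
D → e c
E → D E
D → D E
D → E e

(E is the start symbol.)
{ 'e' }

To compute FIRST(e E), process the symbols left to right:
Symbol e is a terminal. Add 'e' and stop.
FIRST(e E) = { 'e' }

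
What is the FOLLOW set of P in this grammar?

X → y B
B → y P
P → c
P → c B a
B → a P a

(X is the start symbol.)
{ $, 'a' }

In B → y P: P is at the end, add FOLLOW(B)
In B → a P a: P is followed by a, add FIRST(a) \ {ε} = { 'a' }

The FOLLOW sets referred to above (computed the same way, to a fixed point):
  FOLLOW(B) = { $, 'a' }

Taking the union: FOLLOW(P) = { $, 'a' }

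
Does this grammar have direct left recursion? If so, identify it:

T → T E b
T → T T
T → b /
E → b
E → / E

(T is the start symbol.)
Yes, T is left-recursive

Direct left recursion occurs when N → N α for some non-terminal N (the right-hand side begins with the left-hand side itself).

T → T E b: LEFT RECURSIVE (starts with T)
T → T T: LEFT RECURSIVE (starts with T)
T → b /: starts with b
E → b: starts with b
E → / E: starts with '/'

The grammar has direct left recursion on: T.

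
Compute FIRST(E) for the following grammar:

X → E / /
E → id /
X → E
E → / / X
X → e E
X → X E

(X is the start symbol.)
{ '/', 'id' }

To compute FIRST(E), examine every production with E on the left-hand side, reading each right-hand side left to right until a non-nullable symbol is reached.

From E → id /:
  - id is a terminal: add 'id' and stop
From E → / / X:
  - '/' is a terminal: add '/' and stop

Collecting: FIRST(E) = { '/', 'id' }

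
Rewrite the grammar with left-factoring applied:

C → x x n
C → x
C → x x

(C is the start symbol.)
C → x C'
C' → x C''
C'' → n
C'' → ε
C' → ε

Left-factoring transforms A → αβ₁ | αβ₂ into A → αA' and A' → β₁ | β₂
(α is the longest common prefix among the alternatives). Repeat until
no nonterminal has two alternatives with a common prefix.

Round 1: C has alternatives sharing prefix 'x'. Introduce C': C → x C'
  Add: C' → x n
  Add: C' → ε
  Add: C' → x

Round 2: C' has alternatives sharing prefix 'x'. Introduce C'': C' → x C''
  Add: C'' → n
  Add: C'' → ε

No remaining common prefixes — done.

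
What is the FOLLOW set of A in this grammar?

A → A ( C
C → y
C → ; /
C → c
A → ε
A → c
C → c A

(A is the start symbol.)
A is the start symbol, so $ ∈ FOLLOW(A).
In A → A ( C: A is followed by '(' C, add FIRST('(' C) \ {ε} = { '(' }
In C → c A: A is at the end, add FOLLOW(C)

The FOLLOW sets referred to above (computed the same way, to a fixed point):
  FOLLOW(C) = { $, '(' }

Taking the union: FOLLOW(A) = { $, '(' }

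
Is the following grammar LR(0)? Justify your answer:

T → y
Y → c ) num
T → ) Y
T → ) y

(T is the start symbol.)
Augment with T' → T and build the canonical LR(0) collection (I0 = CLOSURE({[T' → . T]}), then GOTO on every symbol after a dot until no new states appear). It has 9 states:
  I0: { [T → . ) Y], [T → . ) y], [T → . y], [T' → . T] }  — shift
  I1: { [T → ) . Y], [T → ) . y], [Y → . c ) num] }  — shift
  I2: { [T' → T .] }  — accept
  I3: { [T → y .] }  — reduce
  I4: { [T → ) Y .] }  — reduce
  I5: { [Y → c . ) num] }  — shift
  I6: { [T → ) y .] }  — reduce
  I7: { [Y → c ) . num] }  — shift
  I8: { [Y → c ) num .] }  — reduce

Every state is either a pure shift/goto state or contains exactly one complete item and nothing to shift — no conflicts. The grammar is LR(0).

Answer: Yes, the grammar is LR(0)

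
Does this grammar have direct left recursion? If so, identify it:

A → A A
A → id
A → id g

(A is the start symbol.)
Direct left recursion occurs when N → N α for some non-terminal N (the right-hand side begins with the left-hand side itself).

A → A A: LEFT RECURSIVE (starts with A)
A → id: starts with id
A → id g: starts with id

The grammar has direct left recursion on: A.

Answer: Yes, A is left-recursive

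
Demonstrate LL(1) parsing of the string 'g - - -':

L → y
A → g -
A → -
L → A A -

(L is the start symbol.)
LL(1) parsing maintains a stack (initially the start symbol over $) and the input. At each step: if the stack top is a terminal, match it against the current input token; if it is a non-terminal N, replace it with the RHS of M[N, lookahead] (the unique production whose predict set contains the lookahead).

Stack is shown with the top on the left.

Stack      Input      Action
----------------------------
L $        g - - - $  output L → A A -
A A - $    g - - - $  output A → g -
g - A - $  g - - - $  match 'g'
- A - $    - - - $    match '-'
A - $      - - $      output A → -
- - $      - - $      match '-'
- $        - $        match '-'
$          $          accept

The string is accepted.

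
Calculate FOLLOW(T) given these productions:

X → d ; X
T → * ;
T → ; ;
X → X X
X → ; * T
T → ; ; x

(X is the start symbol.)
{ $, ';', 'd' }

To compute FOLLOW(T), find every occurrence of T on a right-hand side N → α T β: add FIRST(β) \ {ε}, and if β is empty or nullable also add FOLLOW(N). Iterate to a fixed point.

In X → ; * T: T is at the end, add FOLLOW(X)

The FOLLOW sets referred to above (computed the same way, to a fixed point):
  FOLLOW(X) = { $, ';', 'd' }

Taking the union: FOLLOW(T) = { $, ';', 'd' }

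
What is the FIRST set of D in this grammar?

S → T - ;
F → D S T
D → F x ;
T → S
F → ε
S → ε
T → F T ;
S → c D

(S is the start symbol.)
{ 'x' }

To compute FIRST(D), examine every production with D on the left-hand side, reading each right-hand side left to right until a non-nullable symbol is reached.

FIRST sets of the other non-terminals involved (by the same procedure, iterated to a fixed point):
  FIRST(F) = { 'x', ε }

From D → F x ;:
  - F is a non-terminal: add FIRST(F) \ {ε} = { 'x' }
    F is nullable, so continue to the next symbol
  - x is a terminal: add 'x' and stop

Collecting: FIRST(D) = { 'x' }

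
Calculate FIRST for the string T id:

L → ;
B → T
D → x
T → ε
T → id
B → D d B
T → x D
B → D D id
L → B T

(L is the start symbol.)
FIRST sets of the non-terminals involved (from the grammar, by fixed-point iteration):
  FIRST(T) = { 'id', 'x', ε }

To compute FIRST(T id), process the symbols left to right:
Symbol T is a non-terminal. Add FIRST(T) \ {ε} = { 'id', 'x' }
T is nullable (ε ∈ FIRST(T)), continue to the next symbol.
Symbol id is a terminal. Add 'id' and stop.
FIRST(T id) = { 'id', 'x' }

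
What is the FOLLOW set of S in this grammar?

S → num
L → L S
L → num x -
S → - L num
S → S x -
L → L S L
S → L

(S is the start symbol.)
{ $, '-', 'num', 'x' }

S is the start symbol, so $ ∈ FOLLOW(S).
In L → L S: S is at the end, add FOLLOW(L)
In S → S x -: S is followed by x '-', add FIRST(x '-') \ {ε} = { 'x' }
In L → L S L: S is followed by L, add FIRST(L) \ {ε} = { 'num' }

The FOLLOW sets referred to above (computed the same way, to a fixed point):
  FOLLOW(L) = { $, '-', 'num', 'x' }

Taking the union: FOLLOW(S) = { $, '-', 'num', 'x' }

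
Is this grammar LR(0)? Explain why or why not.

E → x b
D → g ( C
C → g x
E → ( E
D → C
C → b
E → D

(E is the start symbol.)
Yes, the grammar is LR(0)

Augment with E' → E and build the canonical LR(0) collection (I0 = CLOSURE({[E' → . E]}), then GOTO on every symbol after a dot until no new states appear). It has 14 states:
  I0: { [C → . b], [C → . g x], [D → . C], [D → . g ( C], [E → . ( E], [E → . D], [E → . x b], [E' → . E] }  — shift
  I1: { [C → . b], [C → . g x], [D → . C], [D → . g ( C], [E → ( . E], [E → . ( E], [E → . D], [E → . x b] }  — shift
  I2: { [D → C .] }  — reduce
  I3: { [E → D .] }  — reduce
  I4: { [E' → E .] }  — accept
  I5: { [C → b .] }  — reduce
  I6: { [C → g . x], [D → g . ( C] }  — shift
  I7: { [E → x . b] }  — shift
  I8: { [E → x b .] }  — reduce
  I9: { [C → . b], [C → . g x], [D → g ( . C] }  — shift
  I10: { [C → g x .] }  — reduce
  I11: { [D → g ( C .] }  — reduce
  I12: { [C → g . x] }  — shift
  I13: { [E → ( E .] }  — reduce

Every state is either a pure shift/goto state or contains exactly one complete item and nothing to shift — no conflicts. The grammar is LR(0).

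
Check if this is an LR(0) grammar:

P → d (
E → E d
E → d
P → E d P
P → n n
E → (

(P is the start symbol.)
A grammar is LR(0) if no state in the canonical LR(0) collection has:
  - both a shift item (dot before a terminal) and a complete item (shift-reduce conflict), or
  - two or more complete items (reduce-reduce conflict; the accept item [P' → P .] counts as a complete item here).

Augment with P' → P and build the canonical LR(0) collection (I0 = CLOSURE({[P' → . P]}), then GOTO on every symbol after a dot until no new states appear). It has 10 states:
  I0: { [E → . (], [E → . E d], [E → . d], [P → . E d P], [P → . d (], [P → . n n], [P' → . P] }  — shift
  I1: { [E → ( .] }  — reduce
  I2: { [E → E . d], [P → E . d P] }  — shift
  I3: { [P' → P .] }  — accept
  I4: { [E → d .], [P → d . (] }  — shift, reduce
  I5: { [P → n . n] }  — shift
  I6: { [P → n n .] }  — reduce
  I7: { [P → d ( .] }  — reduce
  I8: { [E → . (], [E → . E d], [E → . d], [E → E d .], [P → . E d P], [P → . d (], [P → . n n], [P → E d . P] }  — shift, reduce
  I9: { [P → E d P .] }  — reduce

Conflict in state I4:
  Shift-reduce conflict between [E → d .] and [P → d . (]
So the grammar is NOT LR(0).

Answer: No. Shift-reduce conflict between [E → d .] and [P → d . (]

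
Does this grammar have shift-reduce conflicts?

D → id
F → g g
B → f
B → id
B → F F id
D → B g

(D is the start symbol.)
Augment with D' → D and build the canonical LR(0) collection (I0 = CLOSURE({[D' → . D]}), then GOTO on every symbol after a dot until no new states appear). It has 11 states:
  I0: { [B → . F F id], [B → . f], [B → . id], [D → . B g], [D → . id], [D' → . D], [F → . g g] }  — shift
  I1: { [D → B . g] }  — shift
  I2: { [D' → D .] }  — accept
  I3: { [B → F . F id], [F → . g g] }  — shift
  I4: { [B → f .] }  — reduce
  I5: { [F → g . g] }  — shift
  I6: { [B → id .], [D → id .] }  — 2 reduces
  I7: { [F → g g .] }  — reduce
  I8: { [B → F F . id] }  — shift
  I9: { [B → F F id .] }  — reduce
  I10: { [D → B g .] }  — reduce

No state contains both a complete item and a shift item.

Answer: No shift-reduce conflicts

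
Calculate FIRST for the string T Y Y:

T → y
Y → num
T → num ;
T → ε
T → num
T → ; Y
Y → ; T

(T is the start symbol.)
FIRST sets of the non-terminals involved (from the grammar, by fixed-point iteration):
  FIRST(T) = { ';', 'num', 'y', ε }
  FIRST(Y) = { ';', 'num' }

To compute FIRST(T Y Y), process the symbols left to right:
Symbol T is a non-terminal. Add FIRST(T) \ {ε} = { ';', 'num', 'y' }
T is nullable (ε ∈ FIRST(T)), continue to the next symbol.
Symbol Y is a non-terminal. Add FIRST(Y) \ {ε} = { ';', 'num' }
Y is not nullable (ε ∉ FIRST(Y)), so stop here.
FIRST(T Y Y) = { ';', 'num', 'y' }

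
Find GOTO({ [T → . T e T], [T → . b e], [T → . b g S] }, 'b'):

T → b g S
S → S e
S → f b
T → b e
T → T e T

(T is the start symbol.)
GOTO(I, 'b') = CLOSURE({ [A → αX.β] : [A → α.Xβ] ∈ I, X = 'b' })

Items with dot before 'b', with the dot advanced:
  [T → . b e] → [T → b . e]
  [T → . b g S] → [T → b . g S]
Closure adds nothing (no advanced item has the dot before a non-terminal).

GOTO = { [T → b . e], [T → b . g S] }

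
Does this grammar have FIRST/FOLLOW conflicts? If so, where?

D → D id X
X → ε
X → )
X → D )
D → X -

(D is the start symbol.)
A FIRST/FOLLOW conflict occurs when a non-terminal N has a nullable alternative N → β (β ⇒* ε) and another alternative N → α with FIRST(α) ∩ FOLLOW(N) ≠ ∅: on such a lookahead the parser cannot decide between expanding α and letting N vanish via β.

Nullable non-terminals: X.
FIRST sets used below: FIRST(D) = { ')', '-' }

X: nullable alternative(s) X → ε; FOLLOW(X) = { $, ')', '-', 'id' }
  X → ε: FIRST \ {ε} = { } — this is the only nullable alternative, skip
  X → ): FIRST \ {ε} = { ')' } — overlaps FOLLOW(X) on { ')' }: CONFLICT
  X → D ): FIRST \ {ε} = { ')', '-' } — overlaps FOLLOW(X) on { ')', '-' }: CONFLICT

D has no nullable alternative, so no FIRST/FOLLOW check is needed there.

So the grammar has 2 FIRST/FOLLOW conflicts (marked CONFLICT above).

Answer: Yes. X → ')' with FOLLOW(X) on { ')' }; X → D ')' with FOLLOW(X) on { ')', '-' }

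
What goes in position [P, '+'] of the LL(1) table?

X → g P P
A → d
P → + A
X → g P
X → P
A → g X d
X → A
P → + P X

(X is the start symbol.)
To find M[P, '+'], we find productions for P where '+' is in the predict set (PREDICT(N → α) = (FIRST(α) \ {ε}) ∪ (FOLLOW(N) if α ⇒* ε)).

P → + A: PREDICT = { '+' }
  '+' is in predict set, so this production goes in M[P, '+']
P → + P X: PREDICT = { '+' }
  '+' is in predict set, so this production goes in M[P, '+']

M[P, '+'] = P → + A, P → + P X  (a multiply-defined cell — the grammar is not LL(1))

Answer: P → + A, P → + P X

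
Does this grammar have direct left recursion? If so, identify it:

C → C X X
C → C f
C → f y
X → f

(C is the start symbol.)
Yes, C is left-recursive

Direct left recursion occurs when N → N α for some non-terminal N (the right-hand side begins with the left-hand side itself).

C → C X X: LEFT RECURSIVE (starts with C)
C → C f: LEFT RECURSIVE (starts with C)
C → f y: starts with f
X → f: starts with f

The grammar has direct left recursion on: C.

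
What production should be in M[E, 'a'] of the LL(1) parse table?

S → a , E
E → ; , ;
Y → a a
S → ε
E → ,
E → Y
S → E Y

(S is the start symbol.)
To find M[E, 'a'], we find productions for E where 'a' is in the predict set (PREDICT(N → α) = (FIRST(α) \ {ε}) ∪ (FOLLOW(N) if α ⇒* ε)).

Relevant sets:
  FIRST(Y) = { 'a' }

E → ; , ;: PREDICT = { ';' }
E → ,: PREDICT = { ',' }
E → Y: PREDICT = { 'a' }
  'a' is in predict set, so this production goes in M[E, 'a']

M[E, 'a'] = E → Y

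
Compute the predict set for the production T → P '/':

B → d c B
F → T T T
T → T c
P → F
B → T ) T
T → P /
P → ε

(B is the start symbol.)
{ '/' }

PREDICT(T → P '/') = (FIRST(RHS) \ {ε}) ∪ (FOLLOW(T) if ε ∈ FIRST(RHS), i.e. RHS ⇒* ε)
FIRST(P) = { '/', ε }
FIRST(P '/') = { '/' }
ε ∉ FIRST(P '/'), so FOLLOW(T) is not added.
PREDICT(T → P '/') = { '/' }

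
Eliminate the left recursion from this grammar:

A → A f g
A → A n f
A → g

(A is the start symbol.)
A → g A'
A' → f g A'
A' → n f A'
A' → ε

A is directly left-recursive. The standard transformation for
  A → A α₁ | ... | A α_m | β₁ | ... | β_n
is
  A  → β₁ A' | ... | β_n A'
  A' → α₁ A' | ... | α_m A' | ε

A → g becomes A → g A'
A → A f g becomes A' → f g A'
A → A n f becomes A' → n f A'
Add A' → ε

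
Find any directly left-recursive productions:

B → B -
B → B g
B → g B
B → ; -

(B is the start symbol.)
Yes, B is left-recursive

B → B -: LEFT RECURSIVE (starts with B)
B → B g: LEFT RECURSIVE (starts with B)
B → g B: starts with g
B → ; -: starts with ';'

The grammar has direct left recursion on: B.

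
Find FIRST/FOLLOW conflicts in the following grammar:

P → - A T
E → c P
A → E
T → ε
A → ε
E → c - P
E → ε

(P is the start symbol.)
A FIRST/FOLLOW conflict occurs when a non-terminal N has a nullable alternative N → β (β ⇒* ε) and another alternative N → α with FIRST(α) ∩ FOLLOW(N) ≠ ∅: on such a lookahead the parser cannot decide between expanding α and letting N vanish via β.

Nullable non-terminals: A, E, T.
FIRST sets used below: FIRST(E) = { 'c', ε }

A: nullable alternative(s) A → E, A → ε; FOLLOW(A) = { $ }
  A → E: FIRST \ {ε} = { 'c' } — disjoint from FOLLOW(A)
  A → ε: FIRST \ {ε} = { } — disjoint from FOLLOW(A)

E: nullable alternative(s) E → ε; FOLLOW(E) = { $ }
  E → c P: FIRST \ {ε} = { 'c' } — disjoint from FOLLOW(E)
  E → c - P: FIRST \ {ε} = { 'c' } — disjoint from FOLLOW(E)
  E → ε: FIRST \ {ε} = { } — this is the only nullable alternative, skip
T has a nullable alternative but only one production, so nothing to check.

P has no nullable alternative, so no FIRST/FOLLOW check is needed there.

No FIRST/FOLLOW conflicts found.

Answer: No FIRST/FOLLOW conflicts.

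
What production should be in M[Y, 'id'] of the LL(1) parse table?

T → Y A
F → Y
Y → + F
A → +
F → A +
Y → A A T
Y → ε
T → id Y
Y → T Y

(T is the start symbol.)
To find M[Y, 'id'], we find productions for Y where 'id' is in the predict set (PREDICT(N → α) = (FIRST(α) \ {ε}) ∪ (FOLLOW(N) if α ⇒* ε)).

Relevant sets:
  FIRST(A) = { '+' }
  FIRST(T) = { '+', 'id' }
  FOLLOW(Y) = { $, '+', 'id' }

Y → + F: PREDICT = { '+' }
Y → A A T: PREDICT = { '+' }
Y → ε: PREDICT = { $, '+', 'id' }
  'id' is in predict set, so this production goes in M[Y, 'id']
Y → T Y: PREDICT = { '+', 'id' }
  'id' is in predict set, so this production goes in M[Y, 'id']

M[Y, 'id'] = Y → ε, Y → T Y  (a multiply-defined cell — the grammar is not LL(1))

Answer: Y → ε, Y → T Y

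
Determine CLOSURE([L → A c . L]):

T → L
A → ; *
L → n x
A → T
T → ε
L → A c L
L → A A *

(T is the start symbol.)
Start with: [L → A c . L]
  [L → A c . L] has the dot before L: add [L → . n x], [L → . A c L], [L → . A A *]
  [L → . A c L] has the dot before A: add [A → . ; *], [A → . T]
  [A → . T] has the dot before T: add [T → . L], [T → .]
No further items can be added.

CLOSURE = { [A → . ; *], [A → . T], [L → . A A *], [L → . A c L], [L → . n x], [L → A c . L], [T → . L], [T → .] }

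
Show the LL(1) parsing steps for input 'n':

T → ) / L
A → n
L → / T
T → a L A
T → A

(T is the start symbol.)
Stack is shown with the top on the left.

Stack  Input  Action
--------------------
T $    n $    output T → A
A $    n $    output A → n
n $    n $    match 'n'
$      $      accept

The string is accepted.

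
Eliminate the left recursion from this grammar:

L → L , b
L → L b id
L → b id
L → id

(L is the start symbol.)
L is directly left-recursive. The standard transformation for
  A → A α₁ | ... | A α_m | β₁ | ... | β_n
is
  A  → β₁ A' | ... | β_n A'
  A' → α₁ A' | ... | α_m A' | ε

L → b id becomes L → b id L'
L → id becomes L → id L'
L → L , b becomes L' → , b L'
L → L b id becomes L' → b id L'
Add L' → ε

Resulting grammar:
L → b id L'
L → id L'
L' → , b L'
L' → b id L'
L' → ε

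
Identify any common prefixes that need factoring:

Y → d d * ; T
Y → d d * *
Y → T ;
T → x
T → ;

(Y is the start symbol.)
Left-factoring is needed when two productions for the same non-terminal
share a common prefix on the right-hand side.

Productions for Y:
  Y → d d * ; T
  Y → d d * *
  Y → T ;
Productions for T:
  T → x
  T → ;

Found common prefix 'd d *' in productions for Y

Answer: Yes, Y has productions with common prefix 'd d *'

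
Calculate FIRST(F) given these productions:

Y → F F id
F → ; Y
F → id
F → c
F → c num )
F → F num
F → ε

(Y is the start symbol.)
{ ';', 'c', 'id', 'num', ε }

To compute FIRST(F), examine every production with F on the left-hand side, reading each right-hand side left to right until a non-nullable symbol is reached.

From F → ; Y:
  - ';' is a terminal: add ';' and stop
From F → id:
  - id is a terminal: add 'id' and stop
From F → c:
  - c is a terminal: add 'c' and stop
From F → c num ):
  - c is a terminal: add 'c' and stop
From F → F num:
  - F is the symbol being defined: contributes nothing new
    F is nullable, so continue to the next symbol
  - num is a terminal: add 'num' and stop
From F → ε:
  - ε-production, so ε ∈ FIRST(F)

Collecting: FIRST(F) = { ';', 'c', 'id', 'num', ε }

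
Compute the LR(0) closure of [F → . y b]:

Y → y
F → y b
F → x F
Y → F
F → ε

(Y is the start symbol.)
To compute CLOSURE, for each item [A → α.Bβ] where B is a non-terminal, add [B → .γ] for all productions B → γ; repeat for the newly added items until nothing changes.

Start with: [F → . y b]
The dot precedes the terminal y, so nothing is added.

CLOSURE = { [F → . y b] }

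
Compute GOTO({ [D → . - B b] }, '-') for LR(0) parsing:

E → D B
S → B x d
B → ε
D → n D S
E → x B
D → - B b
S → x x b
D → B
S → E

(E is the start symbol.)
GOTO(I, '-') = CLOSURE({ [A → αX.β] : [A → α.Xβ] ∈ I, X = '-' })

Items with dot before '-', with the dot advanced:
  [D → . - B b] → [D → - . B b]
Closure of the advanced items:
  [D → - . B b] has the dot before B: add [B → .]

GOTO = { [B → .], [D → - . B b] }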